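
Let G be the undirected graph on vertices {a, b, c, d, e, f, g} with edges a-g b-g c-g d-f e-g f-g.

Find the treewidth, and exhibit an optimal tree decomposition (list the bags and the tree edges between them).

Treewidth 1.
One such decomposition:
Bags: B1 = {f, g}  B2 = {d, f}  B3 = {e, g}  B4 = {b, g}  B5 = {a, g}  B6 = {c, g}
Tree: B1–B2, B1–B3, B1–B4, B3–B5, B1–B6

The largest bag has 2 vertices, giving width 1; this decomposition certifies tw(G) ≤ 1. Any graph with an edge has treewidth ≥ 1, and G has the edge f–g. Hence tw(G) = 1 exactly.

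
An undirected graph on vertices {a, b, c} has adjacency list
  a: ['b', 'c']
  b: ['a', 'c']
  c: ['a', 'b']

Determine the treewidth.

2

A width-2 tree decomposition is:
Bags: B1 = {a, b, c}
Tree: (single bag)
With just one bag of size 3, the width is 3 − 1 = 2, so tw(G) ≤ 2. On the other hand G contains the 3-clique {a, b, c}. A clique must lie in a single bag of any decomposition, so no decomposition can have width below 2. Hence tw(G) = 2 exactly.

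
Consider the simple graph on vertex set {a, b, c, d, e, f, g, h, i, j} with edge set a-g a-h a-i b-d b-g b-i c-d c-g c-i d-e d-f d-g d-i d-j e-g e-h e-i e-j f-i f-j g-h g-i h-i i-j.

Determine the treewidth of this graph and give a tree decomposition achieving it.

The largest bag has 4 vertices, giving width 3; this decomposition certifies tw(G) ≤ 3. For the lower bound, the 4 vertices {d, e, g, i} are pairwise adjacent, and any tree decomposition puts a clique entirely inside one bag — forcing width ≥ 3. The upper and lower bounds meet at 3, so that is the treewidth.

Treewidth 3.
Bags: B1 = {d, e, g, i}  B2 = {e, g, h, i}  B3 = {c, d, g, i}  B4 = {b, d, g, i}  B5 = {a, g, h, i}  B6 = {d, e, i, j}  B7 = {d, f, i, j}
Tree: B1–B2, B1–B3, B1–B4, B2–B5, B1–B6, B6–B7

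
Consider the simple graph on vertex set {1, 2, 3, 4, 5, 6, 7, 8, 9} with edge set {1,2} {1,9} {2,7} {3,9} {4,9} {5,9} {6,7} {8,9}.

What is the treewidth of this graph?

1

A width-1 tree decomposition is:
Bags: B1 = {1, 9}  B2 = {1, 2}  B3 = {2, 7}  B4 = {5, 9}  B5 = {8, 9}  B6 = {4, 9}  B7 = {6, 7}  B8 = {3, 9}
Tree: B1–B2, B2–B3, B1–B4, B1–B5, B4–B6, B3–B7, B5–B8
Each bag holds 2 vertices, so the decomposition has width 1, which upper-bounds the treewidth. G has an edge, so its treewidth is at least 1. The upper and lower bounds meet at 1, so that is the treewidth.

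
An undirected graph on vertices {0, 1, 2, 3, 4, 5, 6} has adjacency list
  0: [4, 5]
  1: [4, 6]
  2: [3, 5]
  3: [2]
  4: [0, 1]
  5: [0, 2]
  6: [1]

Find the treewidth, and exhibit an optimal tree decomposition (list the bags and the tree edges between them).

Treewidth 1.
One optimal decomposition is:
Bags: B1 = {2, 3}  B2 = {2, 5}  B3 = {0, 5}  B4 = {0, 4}  B5 = {1, 4}  B6 = {1, 6}
Tree: B1–B2, B2–B3, B3–B4, B4–B5, B5–B6

Every bag has size at most 2, so the width is 2 − 1 = 1 and tw(G) ≤ 1. Since G has at least one edge (e.g. 3–2), it is not an edgeless graph, so tw(G) ≥ 1. Therefore the treewidth is 1.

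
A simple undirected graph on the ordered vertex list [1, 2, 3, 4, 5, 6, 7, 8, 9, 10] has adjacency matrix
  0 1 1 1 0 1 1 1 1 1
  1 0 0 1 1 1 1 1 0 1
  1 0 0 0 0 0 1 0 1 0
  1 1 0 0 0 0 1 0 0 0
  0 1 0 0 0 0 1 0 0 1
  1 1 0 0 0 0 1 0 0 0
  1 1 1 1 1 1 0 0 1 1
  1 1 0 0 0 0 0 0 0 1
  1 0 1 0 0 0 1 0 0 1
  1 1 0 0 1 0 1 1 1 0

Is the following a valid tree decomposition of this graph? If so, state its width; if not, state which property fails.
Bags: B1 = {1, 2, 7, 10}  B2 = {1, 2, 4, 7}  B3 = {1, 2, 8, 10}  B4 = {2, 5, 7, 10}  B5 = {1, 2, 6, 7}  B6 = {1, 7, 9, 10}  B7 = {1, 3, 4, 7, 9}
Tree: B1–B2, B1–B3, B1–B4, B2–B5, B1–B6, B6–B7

No — bags containing vertex 4 are not connected in the tree.

A tree decomposition must satisfy three properties: every vertex lies in some bag; for every edge, both endpoints lie together in some bag; and for every vertex, the bags containing it form a connected subtree. Here bags containing vertex 4 are not connected in the tree, so the decomposition is invalid.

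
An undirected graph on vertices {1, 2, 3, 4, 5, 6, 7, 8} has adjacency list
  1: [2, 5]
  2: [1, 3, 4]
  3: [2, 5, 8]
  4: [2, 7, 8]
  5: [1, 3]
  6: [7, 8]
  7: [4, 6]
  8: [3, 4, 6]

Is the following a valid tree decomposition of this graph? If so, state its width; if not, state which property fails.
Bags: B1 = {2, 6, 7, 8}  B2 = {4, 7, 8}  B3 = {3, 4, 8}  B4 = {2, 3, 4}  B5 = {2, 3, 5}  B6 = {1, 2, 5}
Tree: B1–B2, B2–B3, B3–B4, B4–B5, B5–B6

A tree decomposition must satisfy three properties: every vertex lies in some bag; for every edge, both endpoints lie together in some bag; and for every vertex, the bags containing it form a connected subtree. Here bags containing vertex 2 are not connected in the tree, so the decomposition is invalid.

No — bags containing vertex 2 are not connected in the tree.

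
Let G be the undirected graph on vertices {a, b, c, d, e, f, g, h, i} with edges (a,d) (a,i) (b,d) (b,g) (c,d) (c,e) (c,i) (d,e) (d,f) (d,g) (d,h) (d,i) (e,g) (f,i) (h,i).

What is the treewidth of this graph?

2

A width-2 tree decomposition is:
Bags: B1 = {c, d, e}  B2 = {d, e, g}  B3 = {b, d, g}  B4 = {c, d, i}  B5 = {d, f, i}  B6 = {d, h, i}  B7 = {a, d, i}
Tree: B1–B2, B2–B3, B1–B4, B4–B5, B4–B6, B6–B7
The largest bag has 3 vertices, giving width 2; this decomposition certifies tw(G) ≤ 2. Conversely, {d, e, g} is a clique of size 3, and the vertices of any clique must share a bag in every tree decomposition; so some bag has ≥ 3 vertices and tw(G) ≥ 2. The upper and lower bounds meet at 2, so that is the treewidth.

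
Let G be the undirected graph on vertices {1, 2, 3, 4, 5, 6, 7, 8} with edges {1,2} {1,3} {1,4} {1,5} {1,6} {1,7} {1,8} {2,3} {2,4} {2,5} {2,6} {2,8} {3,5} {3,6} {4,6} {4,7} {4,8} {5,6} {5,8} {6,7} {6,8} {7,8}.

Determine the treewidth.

4

A width-4 tree decomposition is:
Bags: B1 = {1, 2, 3, 5, 6}  B2 = {1, 2, 5, 6, 8}  B3 = {1, 2, 4, 6, 8}  B4 = {1, 4, 6, 7, 8}
Tree: B1–B2, B2–B3, B3–B4
Each bag holds 5 vertices, so the decomposition has width 4, which upper-bounds the treewidth. Conversely, {1, 2, 4, 6, 8} is a clique of size 5, and the vertices of any clique must share a bag in every tree decomposition; so some bag has ≥ 5 vertices and tw(G) ≥ 4. The upper and lower bounds meet at 4, so that is the treewidth.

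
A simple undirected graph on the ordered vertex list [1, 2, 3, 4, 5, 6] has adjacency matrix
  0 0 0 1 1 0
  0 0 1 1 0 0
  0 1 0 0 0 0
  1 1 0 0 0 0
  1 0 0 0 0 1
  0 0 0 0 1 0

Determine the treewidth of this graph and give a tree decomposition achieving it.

Treewidth 1.
One such decomposition:
Bags: B1 = {1, 4}  B2 = {1, 5}  B3 = {2, 4}  B4 = {5, 6}  B5 = {2, 3}
Tree: B1–B2, B1–B3, B2–B4, B3–B5

The largest bag has 2 vertices, giving width 1; this decomposition certifies tw(G) ≤ 1. Any graph with an edge has treewidth ≥ 1, and G has the edge 4–1. Hence tw(G) = 1 exactly.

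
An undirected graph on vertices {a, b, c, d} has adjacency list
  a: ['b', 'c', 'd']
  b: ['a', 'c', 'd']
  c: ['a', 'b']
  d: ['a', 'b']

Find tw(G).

2

A width-2 tree decomposition is:
Bags: B1 = {a, b, c}  B2 = {a, b, d}
Tree: B1–B2
Every bag has size at most 3, so the width is 3 − 1 = 2 and tw(G) ≤ 2. On the other hand G contains the 3-clique {a, b, d}. A clique must lie in a single bag of any decomposition, so no decomposition can have width below 2. Hence tw(G) = 2 exactly.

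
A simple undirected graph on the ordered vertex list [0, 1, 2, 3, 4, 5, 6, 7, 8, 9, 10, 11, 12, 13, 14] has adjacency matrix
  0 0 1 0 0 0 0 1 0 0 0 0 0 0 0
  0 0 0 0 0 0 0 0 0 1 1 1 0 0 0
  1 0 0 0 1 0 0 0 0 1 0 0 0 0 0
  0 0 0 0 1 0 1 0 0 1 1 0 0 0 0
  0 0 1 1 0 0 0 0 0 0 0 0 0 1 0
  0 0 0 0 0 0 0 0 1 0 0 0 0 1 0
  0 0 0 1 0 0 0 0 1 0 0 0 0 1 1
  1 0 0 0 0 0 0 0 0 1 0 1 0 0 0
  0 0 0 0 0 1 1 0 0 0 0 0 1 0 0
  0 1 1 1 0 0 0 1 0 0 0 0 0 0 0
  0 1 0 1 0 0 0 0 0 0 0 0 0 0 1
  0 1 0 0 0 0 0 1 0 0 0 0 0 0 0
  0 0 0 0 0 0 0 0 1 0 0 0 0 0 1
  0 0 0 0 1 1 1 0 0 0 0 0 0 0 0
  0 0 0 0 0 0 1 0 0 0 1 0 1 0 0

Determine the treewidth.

A width-3 tree decomposition is:
Bags: B1 = {5, 8, 12, 13}  B2 = {6, 8, 12, 13}  B3 = {6, 12, 13, 14}  B4 = {4, 6, 13, 14}  B5 = {3, 4, 6, 14}  B6 = {3, 4, 10, 14}  B7 = {2, 3, 4, 10}  B8 = {2, 3, 9, 10}  B9 = {1, 2, 9, 10}  B10 = {0, 1, 2, 9}  B11 = {0, 1, 7, 9}  B12 = {0, 1, 7, 11}
Tree: B1–B2, B2–B3, B3–B4, B4–B5, B5–B6, B6–B7, B7–B8, B8–B9, B9–B10, B10–B11, B11–B12
The largest bag has 4 vertices, giving width 3; this decomposition certifies tw(G) ≤ 3. For the lower bound: the 4 vertex sets {5,8,12}, {13}, {6}, {3,4,10,14} are disjoint, each induces a connected subgraph, and every pair is joined by at least one edge of G. Contracting each set to a single vertex therefore yields K_{4} as a minor, and since treewidth is minor-monotone, tw(G) ≥ tw(K_{4}) = 3. The upper and lower bounds meet at 3, so that is the treewidth.

3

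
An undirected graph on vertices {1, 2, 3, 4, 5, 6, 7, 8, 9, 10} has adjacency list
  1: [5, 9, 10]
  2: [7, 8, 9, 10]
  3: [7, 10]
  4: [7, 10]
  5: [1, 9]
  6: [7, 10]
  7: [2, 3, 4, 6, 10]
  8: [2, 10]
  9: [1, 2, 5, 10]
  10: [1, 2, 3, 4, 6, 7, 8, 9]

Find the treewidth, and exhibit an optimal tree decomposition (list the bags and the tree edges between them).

Every bag has size at most 3, so the width is 3 − 1 = 2 and tw(G) ≤ 2. On the other hand G contains the 3-clique {2, 8, 10}. A clique must lie in a single bag of any decomposition, so no decomposition can have width below 2. Therefore the treewidth is 2.

Treewidth 2.
Bags: B1 = {4, 7, 10}  B2 = {2, 7, 10}  B3 = {2, 8, 10}  B4 = {2, 9, 10}  B5 = {1, 9, 10}  B6 = {6, 7, 10}  B7 = {1, 5, 9}  B8 = {3, 7, 10}
Tree: B1–B2, B2–B3, B2–B4, B4–B5, B2–B6, B5–B7, B2–B8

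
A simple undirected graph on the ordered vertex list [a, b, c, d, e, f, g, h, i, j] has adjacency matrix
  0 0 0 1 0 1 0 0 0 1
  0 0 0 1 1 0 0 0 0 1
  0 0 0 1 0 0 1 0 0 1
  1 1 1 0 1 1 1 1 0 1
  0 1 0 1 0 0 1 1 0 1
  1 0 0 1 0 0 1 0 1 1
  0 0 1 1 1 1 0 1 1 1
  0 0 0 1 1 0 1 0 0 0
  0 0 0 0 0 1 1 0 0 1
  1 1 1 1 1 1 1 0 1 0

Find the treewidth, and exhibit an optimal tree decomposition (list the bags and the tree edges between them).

Treewidth 3.
One such decomposition:
Bags: B1 = {d, e, g, j}  B2 = {d, f, g, j}  B3 = {a, d, f, j}  B4 = {c, d, g, j}  B5 = {f, g, i, j}  B6 = {b, d, e, j}  B7 = {d, e, g, h}
Tree: B1–B2, B2–B3, B2–B4, B2–B5, B1–B6, B1–B7

The largest bag has 4 vertices, giving width 3; this decomposition certifies tw(G) ≤ 3. Conversely, {d, e, g, j} is a clique of size 4, and the vertices of any clique must share a bag in every tree decomposition; so some bag has ≥ 4 vertices and tw(G) ≥ 3. The upper and lower bounds meet at 3, so that is the treewidth.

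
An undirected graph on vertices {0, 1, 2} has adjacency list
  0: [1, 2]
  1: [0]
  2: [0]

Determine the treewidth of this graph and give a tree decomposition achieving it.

Treewidth 1.
One such decomposition:
Bags: B1 = {0, 1}  B2 = {0, 2}
Tree: B1–B2

The largest bag has 2 vertices, giving width 1; this decomposition certifies tw(G) ≤ 1. G has an edge, so its treewidth is at least 1. Therefore the treewidth is 1.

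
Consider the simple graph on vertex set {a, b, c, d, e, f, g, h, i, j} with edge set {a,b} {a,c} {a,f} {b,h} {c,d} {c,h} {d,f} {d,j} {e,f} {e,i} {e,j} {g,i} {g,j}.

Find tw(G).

2

A width-2 tree decomposition is:
Bags: B1 = {a, b, h}  B2 = {a, c, h}  B3 = {a, c, f}  B4 = {c, d, f}  B5 = {d, e, f}  B6 = {d, e, j}  B7 = {e, i, j}  B8 = {g, i, j}
Tree: B1–B2, B2–B3, B3–B4, B4–B5, B5–B6, B6–B7, B7–B8
Every bag has size at most 3, so the width is 3 − 1 = 2 and tw(G) ≤ 2. For the lower bound, G contains the cycle b–h–c–a–b, so G is not a forest; only forests have treewidth ≤ 1, hence tw(G) ≥ 2. Therefore the treewidth is 2.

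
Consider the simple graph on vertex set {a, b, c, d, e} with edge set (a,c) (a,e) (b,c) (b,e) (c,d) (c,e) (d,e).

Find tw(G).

A width-2 tree decomposition is:
Bags: B1 = {b, c, e}  B2 = {c, d, e}  B3 = {a, c, e}
Tree: B1–B2, B1–B3
Each bag holds 3 vertices, so the decomposition has width 2, which upper-bounds the treewidth. Conversely, {c, d, e} is a clique of size 3, and the vertices of any clique must share a bag in every tree decomposition; so some bag has ≥ 3 vertices and tw(G) ≥ 2. Combining the bounds, tw(G) = 2.

2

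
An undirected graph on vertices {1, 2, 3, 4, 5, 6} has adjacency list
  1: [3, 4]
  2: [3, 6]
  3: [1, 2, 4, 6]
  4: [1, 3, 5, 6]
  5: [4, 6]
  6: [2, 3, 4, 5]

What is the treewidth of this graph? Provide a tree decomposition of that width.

Treewidth 2.
One such decomposition:
Bags: B1 = {3, 4, 6}  B2 = {2, 3, 6}  B3 = {4, 5, 6}  B4 = {1, 3, 4}
Tree: B1–B2, B1–B3, B1–B4

Each bag holds 3 vertices, so the decomposition has width 2, which upper-bounds the treewidth. Conversely, {2, 3, 6} is a clique of size 3, and the vertices of any clique must share a bag in every tree decomposition; so some bag has ≥ 3 vertices and tw(G) ≥ 2. Hence tw(G) = 2 exactly.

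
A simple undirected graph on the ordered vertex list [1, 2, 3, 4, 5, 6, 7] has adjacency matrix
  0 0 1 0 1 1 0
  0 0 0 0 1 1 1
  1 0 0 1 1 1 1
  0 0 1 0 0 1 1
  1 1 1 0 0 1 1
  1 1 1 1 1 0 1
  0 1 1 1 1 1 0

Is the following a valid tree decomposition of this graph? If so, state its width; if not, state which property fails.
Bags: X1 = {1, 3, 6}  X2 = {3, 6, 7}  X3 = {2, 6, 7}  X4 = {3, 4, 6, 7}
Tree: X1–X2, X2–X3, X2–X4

A tree decomposition must satisfy three properties: every vertex lies in some bag; for every edge, both endpoints lie together in some bag; and for every vertex, the bags containing it form a connected subtree. Here vertex 5 appears in no bag, so the decomposition is invalid.

No — vertex 5 appears in no bag.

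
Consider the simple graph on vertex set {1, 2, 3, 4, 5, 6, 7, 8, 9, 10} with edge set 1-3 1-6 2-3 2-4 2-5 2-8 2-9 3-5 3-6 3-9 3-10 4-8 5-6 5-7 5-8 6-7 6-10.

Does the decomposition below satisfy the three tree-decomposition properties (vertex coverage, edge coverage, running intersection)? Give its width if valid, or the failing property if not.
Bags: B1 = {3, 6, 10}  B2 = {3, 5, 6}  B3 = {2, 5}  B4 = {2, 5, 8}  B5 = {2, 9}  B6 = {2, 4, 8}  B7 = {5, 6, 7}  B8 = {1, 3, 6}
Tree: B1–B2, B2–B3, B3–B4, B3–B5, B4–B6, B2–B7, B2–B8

No — edge (3,2) lies in no bag.

A tree decomposition must satisfy three properties: every vertex lies in some bag; for every edge, both endpoints lie together in some bag; and for every vertex, the bags containing it form a connected subtree. Here edge (3,2) lies in no bag, so the decomposition is invalid.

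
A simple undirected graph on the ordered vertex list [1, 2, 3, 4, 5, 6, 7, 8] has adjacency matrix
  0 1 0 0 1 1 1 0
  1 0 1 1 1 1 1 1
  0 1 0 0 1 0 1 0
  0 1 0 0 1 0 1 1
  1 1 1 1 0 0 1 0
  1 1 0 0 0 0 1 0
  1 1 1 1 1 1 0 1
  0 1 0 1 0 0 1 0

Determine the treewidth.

3

A width-3 tree decomposition is:
Bags: B1 = {1, 2, 5, 7}  B2 = {2, 4, 5, 7}  B3 = {2, 4, 7, 8}  B4 = {2, 3, 5, 7}  B5 = {1, 2, 6, 7}
Tree: B1–B2, B2–B3, B1–B4, B1–B5
Every bag has size at most 4, so the width is 4 − 1 = 3 and tw(G) ≤ 3. For the lower bound, the 4 vertices {2, 4, 7, 8} are pairwise adjacent, and any tree decomposition puts a clique entirely inside one bag — forcing width ≥ 3. The upper and lower bounds meet at 3, so that is the treewidth.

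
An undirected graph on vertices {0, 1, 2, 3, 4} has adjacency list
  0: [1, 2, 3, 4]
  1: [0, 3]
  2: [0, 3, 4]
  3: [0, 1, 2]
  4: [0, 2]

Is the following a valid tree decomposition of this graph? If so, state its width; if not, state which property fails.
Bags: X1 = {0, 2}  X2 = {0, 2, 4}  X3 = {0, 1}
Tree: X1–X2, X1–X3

A tree decomposition must satisfy three properties: every vertex lies in some bag; for every edge, both endpoints lie together in some bag; and for every vertex, the bags containing it form a connected subtree. Here vertex 3 appears in no bag, so the decomposition is invalid.

No — vertex 3 appears in no bag.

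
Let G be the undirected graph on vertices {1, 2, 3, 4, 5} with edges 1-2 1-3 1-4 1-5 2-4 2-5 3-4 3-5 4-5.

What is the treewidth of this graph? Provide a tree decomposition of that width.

Each bag holds 4 vertices, so the decomposition has width 3, which upper-bounds the treewidth. For the lower bound, the 4 vertices {1, 2, 4, 5} are pairwise adjacent, and any tree decomposition puts a clique entirely inside one bag — forcing width ≥ 3. Therefore the treewidth is 3.

Treewidth 3.
One optimal decomposition is:
Bags: B1 = {1, 2, 4, 5}  B2 = {1, 3, 4, 5}
Tree: B1–B2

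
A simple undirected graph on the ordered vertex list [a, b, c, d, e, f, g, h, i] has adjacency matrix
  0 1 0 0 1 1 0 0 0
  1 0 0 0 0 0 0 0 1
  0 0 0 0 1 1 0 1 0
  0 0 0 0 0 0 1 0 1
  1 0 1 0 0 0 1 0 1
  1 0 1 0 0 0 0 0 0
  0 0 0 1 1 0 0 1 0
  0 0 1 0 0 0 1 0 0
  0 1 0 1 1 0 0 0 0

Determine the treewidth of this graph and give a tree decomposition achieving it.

Treewidth 3.
One optimal decomposition is:
Bags: B1 = {c, d, g, h}  B2 = {c, d, e, g}  B3 = {c, d, e, i}  B4 = {c, e, f, i}  B5 = {a, e, f, i}  B6 = {a, b, f, i}
Tree: B1–B2, B2–B3, B3–B4, B4–B5, B5–B6

The largest bag has 4 vertices, giving width 3; this decomposition certifies tw(G) ≤ 3. For the lower bound: the 4 vertex sets {d,g,h}, {c}, {e}, {a,b,f,i} are disjoint, each induces a connected subgraph, and every pair is joined by at least one edge of G. Contracting each set to a single vertex therefore yields K_{4} as a minor, and since treewidth is minor-monotone, tw(G) ≥ tw(K_{4}) = 3. The upper and lower bounds meet at 3, so that is the treewidth.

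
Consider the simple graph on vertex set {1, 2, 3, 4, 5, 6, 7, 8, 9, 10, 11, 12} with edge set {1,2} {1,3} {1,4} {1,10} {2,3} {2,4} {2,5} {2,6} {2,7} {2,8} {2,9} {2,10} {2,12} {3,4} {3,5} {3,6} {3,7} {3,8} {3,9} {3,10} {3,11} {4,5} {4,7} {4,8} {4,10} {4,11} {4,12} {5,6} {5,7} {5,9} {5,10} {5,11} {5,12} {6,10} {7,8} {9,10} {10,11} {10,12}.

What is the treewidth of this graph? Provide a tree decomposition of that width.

Treewidth 4.
Bags: B1 = {2, 3, 4, 5, 10}  B2 = {1, 2, 3, 4, 10}  B3 = {2, 3, 4, 5, 7}  B4 = {2, 3, 5, 9, 10}  B5 = {3, 4, 5, 10, 11}  B6 = {2, 3, 5, 6, 10}  B7 = {2, 4, 5, 10, 12}  B8 = {2, 3, 4, 7, 8}
Tree: B1–B2, B1–B3, B1–B4, B1–B5, B1–B6, B1–B7, B3–B8

Each bag holds 5 vertices, so the decomposition has width 4, which upper-bounds the treewidth. On the other hand G contains the 5-clique {2, 3, 5, 9, 10}. A clique must lie in a single bag of any decomposition, so no decomposition can have width below 4. Hence tw(G) = 4 exactly.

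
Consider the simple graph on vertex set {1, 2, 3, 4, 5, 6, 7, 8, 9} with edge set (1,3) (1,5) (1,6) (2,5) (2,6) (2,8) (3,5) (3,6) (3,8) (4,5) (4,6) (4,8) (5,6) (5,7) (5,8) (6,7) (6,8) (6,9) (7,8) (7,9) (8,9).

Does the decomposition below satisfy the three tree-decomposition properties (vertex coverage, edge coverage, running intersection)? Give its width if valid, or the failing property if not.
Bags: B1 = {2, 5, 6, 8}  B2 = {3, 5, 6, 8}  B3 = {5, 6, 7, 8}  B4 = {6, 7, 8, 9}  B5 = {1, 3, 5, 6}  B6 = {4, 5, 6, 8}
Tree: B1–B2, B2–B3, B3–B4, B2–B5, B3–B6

Yes; width 3.

Every vertex of G appears in some bag (union = {1, 2, 3, 4, 5, 6, 7, 8, 9}); every edge is covered by a bag; and for each vertex v the set of bags containing v is connected in the bag tree. The decomposition is therefore valid. The largest bag has 4 vertices, so the width is 3.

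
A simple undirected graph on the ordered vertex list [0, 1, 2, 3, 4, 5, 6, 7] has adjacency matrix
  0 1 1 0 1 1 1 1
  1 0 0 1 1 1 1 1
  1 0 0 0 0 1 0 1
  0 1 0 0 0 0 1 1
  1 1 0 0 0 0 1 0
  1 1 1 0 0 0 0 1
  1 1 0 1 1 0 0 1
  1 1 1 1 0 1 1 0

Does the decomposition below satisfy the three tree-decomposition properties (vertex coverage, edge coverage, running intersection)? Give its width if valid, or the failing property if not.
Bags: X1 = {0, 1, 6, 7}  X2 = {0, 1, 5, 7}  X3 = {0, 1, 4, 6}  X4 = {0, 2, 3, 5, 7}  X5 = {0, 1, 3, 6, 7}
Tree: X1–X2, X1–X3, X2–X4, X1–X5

No — bags containing vertex 3 are not connected in the tree.

A tree decomposition must satisfy three properties: every vertex lies in some bag; for every edge, both endpoints lie together in some bag; and for every vertex, the bags containing it form a connected subtree. Here bags containing vertex 3 are not connected in the tree, so the decomposition is invalid.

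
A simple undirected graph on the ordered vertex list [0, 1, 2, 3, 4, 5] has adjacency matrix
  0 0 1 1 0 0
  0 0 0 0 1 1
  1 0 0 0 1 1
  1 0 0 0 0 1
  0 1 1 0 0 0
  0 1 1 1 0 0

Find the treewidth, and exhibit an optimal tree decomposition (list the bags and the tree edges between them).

Treewidth 2.
One such decomposition:
Bags: B1 = {0, 2, 3}  B2 = {2, 3, 5}  B3 = {2, 4, 5}  B4 = {1, 4, 5}
Tree: B1–B2, B2–B3, B3–B4

Each bag holds 3 vertices, so the decomposition has width 2, which upper-bounds the treewidth. For the lower bound, G contains the cycle 0–3–5–2–0, so G is not a forest; only forests have treewidth ≤ 1, hence tw(G) ≥ 2. Combining the bounds, tw(G) = 2.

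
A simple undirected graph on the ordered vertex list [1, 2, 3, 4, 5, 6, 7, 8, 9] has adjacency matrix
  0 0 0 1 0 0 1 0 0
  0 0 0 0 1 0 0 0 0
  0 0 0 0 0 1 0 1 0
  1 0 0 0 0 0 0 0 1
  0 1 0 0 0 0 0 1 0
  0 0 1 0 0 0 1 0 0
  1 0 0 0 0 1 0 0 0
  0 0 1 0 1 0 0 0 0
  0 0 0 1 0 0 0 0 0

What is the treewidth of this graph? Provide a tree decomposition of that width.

Treewidth 1.
One such decomposition:
Bags: B1 = {4, 9}  B2 = {1, 4}  B3 = {1, 7}  B4 = {6, 7}  B5 = {3, 6}  B6 = {3, 8}  B7 = {5, 8}  B8 = {2, 5}
Tree: B1–B2, B2–B3, B3–B4, B4–B5, B5–B6, B6–B7, B7–B8

Each bag holds 2 vertices, so the decomposition has width 1, which upper-bounds the treewidth. Any graph with an edge has treewidth ≥ 1, and G has the edge 9–4. Therefore the treewidth is 1.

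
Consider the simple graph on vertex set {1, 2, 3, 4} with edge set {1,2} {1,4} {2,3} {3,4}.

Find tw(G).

A width-2 tree decomposition is:
Bags: B1 = {1, 2, 3}  B2 = {1, 3, 4}
Tree: B1–B2
Each bag holds 3 vertices, so the decomposition has width 2, which upper-bounds the treewidth. Since 1–2–3–4–1 is a cycle in G, G is not acyclic. Forests are exactly the graphs of treewidth ≤ 1, so tw(G) ≥ 2. Therefore the treewidth is 2.

2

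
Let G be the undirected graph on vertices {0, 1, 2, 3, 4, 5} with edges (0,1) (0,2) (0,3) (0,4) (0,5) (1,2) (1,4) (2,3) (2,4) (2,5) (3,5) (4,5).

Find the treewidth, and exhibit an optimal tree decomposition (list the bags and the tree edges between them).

Every bag has size at most 4, so the width is 4 − 1 = 3 and tw(G) ≤ 3. For the lower bound, the 4 vertices {0, 2, 3, 5} are pairwise adjacent, and any tree decomposition puts a clique entirely inside one bag — forcing width ≥ 3. The upper and lower bounds meet at 3, so that is the treewidth.

Treewidth 3.
Bags: B1 = {0, 1, 2, 4}  B2 = {0, 2, 4, 5}  B3 = {0, 2, 3, 5}
Tree: B1–B2, B2–B3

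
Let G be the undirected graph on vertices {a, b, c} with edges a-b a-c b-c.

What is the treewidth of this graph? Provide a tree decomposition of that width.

A single bag containing all 3 vertices is trivially a valid decomposition of width 2. On the other hand G contains the 3-clique {a, b, c}. A clique must lie in a single bag of any decomposition, so no decomposition can have width below 2. The upper and lower bounds meet at 2, so that is the treewidth.

Treewidth 2.
One optimal decomposition is:
Bags: B1 = {a, b, c}
Tree: (single bag)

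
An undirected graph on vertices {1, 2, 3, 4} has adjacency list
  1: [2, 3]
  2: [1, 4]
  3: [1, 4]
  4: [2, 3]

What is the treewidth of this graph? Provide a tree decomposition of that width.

Treewidth 2.
Bags: B1 = {2, 3, 4}  B2 = {1, 2, 3}
Tree: B1–B2

Every bag has size at most 3, so the width is 3 − 1 = 2 and tw(G) ≤ 2. For the lower bound, G contains the cycle 2–4–3–1–2, so G is not a forest; only forests have treewidth ≤ 1, hence tw(G) ≥ 2. Combining the bounds, tw(G) = 2.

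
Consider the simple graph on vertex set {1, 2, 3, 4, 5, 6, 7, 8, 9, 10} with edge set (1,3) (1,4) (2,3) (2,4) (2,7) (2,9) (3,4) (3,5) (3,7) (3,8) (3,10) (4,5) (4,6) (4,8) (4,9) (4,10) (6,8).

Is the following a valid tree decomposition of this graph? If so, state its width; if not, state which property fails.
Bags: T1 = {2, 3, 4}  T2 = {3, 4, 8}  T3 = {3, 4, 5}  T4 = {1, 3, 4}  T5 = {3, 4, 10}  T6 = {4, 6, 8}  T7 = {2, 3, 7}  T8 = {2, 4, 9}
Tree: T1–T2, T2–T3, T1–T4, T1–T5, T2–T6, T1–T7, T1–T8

Yes; width 2.

Checking the three conditions: (i) the bags cover all of {1, 2, 3, 4, 5, 6, 7, 8, 9, 10}; (ii) for each edge, some bag contains both endpoints; (iii) the bags containing any fixed vertex form a subtree. All hold, so the decomposition is valid with width 3 − 1 = 2.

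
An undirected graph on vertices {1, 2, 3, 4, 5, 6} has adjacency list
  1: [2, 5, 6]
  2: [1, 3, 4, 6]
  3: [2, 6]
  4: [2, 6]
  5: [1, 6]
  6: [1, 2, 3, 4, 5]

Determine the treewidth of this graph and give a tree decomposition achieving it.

The largest bag has 3 vertices, giving width 2; this decomposition certifies tw(G) ≤ 2. Conversely, {1, 2, 6} is a clique of size 3, and the vertices of any clique must share a bag in every tree decomposition; so some bag has ≥ 3 vertices and tw(G) ≥ 2. The upper and lower bounds meet at 2, so that is the treewidth.

Treewidth 2.
One optimal decomposition is:
Bags: B1 = {1, 2, 6}  B2 = {2, 4, 6}  B3 = {2, 3, 6}  B4 = {1, 5, 6}
Tree: B1–B2, B1–B3, B1–B4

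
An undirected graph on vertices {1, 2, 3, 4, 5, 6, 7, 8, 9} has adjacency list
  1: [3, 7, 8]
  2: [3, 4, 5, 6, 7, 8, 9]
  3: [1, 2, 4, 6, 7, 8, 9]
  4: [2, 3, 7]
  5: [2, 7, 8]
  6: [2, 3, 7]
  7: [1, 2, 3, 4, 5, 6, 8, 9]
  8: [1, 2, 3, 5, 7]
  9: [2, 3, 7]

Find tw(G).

3

A width-3 tree decomposition is:
Bags: B1 = {2, 3, 7, 9}  B2 = {2, 3, 7, 8}  B3 = {1, 3, 7, 8}  B4 = {2, 3, 4, 7}  B5 = {2, 5, 7, 8}  B6 = {2, 3, 6, 7}
Tree: B1–B2, B2–B3, B1–B4, B2–B5, B4–B6
Each bag holds 4 vertices, so the decomposition has width 3, which upper-bounds the treewidth. On the other hand G contains the 4-clique {1, 3, 7, 8}. A clique must lie in a single bag of any decomposition, so no decomposition can have width below 3. Hence tw(G) = 3 exactly.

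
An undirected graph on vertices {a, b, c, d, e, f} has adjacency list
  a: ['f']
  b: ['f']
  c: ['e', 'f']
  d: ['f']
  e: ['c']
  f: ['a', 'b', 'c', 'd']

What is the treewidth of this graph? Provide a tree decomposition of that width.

The largest bag has 2 vertices, giving width 1; this decomposition certifies tw(G) ≤ 1. Any graph with an edge has treewidth ≥ 1, and G has the edge d–f. The upper and lower bounds meet at 1, so that is the treewidth.

Treewidth 1.
One optimal decomposition is:
Bags: B1 = {d, f}  B2 = {a, f}  B3 = {b, f}  B4 = {c, f}  B5 = {c, e}
Tree: B1–B2, B2–B3, B2–B4, B4–B5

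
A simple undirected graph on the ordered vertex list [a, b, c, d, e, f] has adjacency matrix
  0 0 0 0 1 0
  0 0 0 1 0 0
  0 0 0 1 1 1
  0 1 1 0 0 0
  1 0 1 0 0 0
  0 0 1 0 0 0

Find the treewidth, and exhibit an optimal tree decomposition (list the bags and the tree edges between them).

The largest bag has 2 vertices, giving width 1; this decomposition certifies tw(G) ≤ 1. Any graph with an edge has treewidth ≥ 1, and G has the edge c–d. Combining the bounds, tw(G) = 1.

Treewidth 1.
One optimal decomposition is:
Bags: B1 = {c, d}  B2 = {c, f}  B3 = {c, e}  B4 = {a, e}  B5 = {b, d}
Tree: B1–B2, B1–B3, B3–B4, B1–B5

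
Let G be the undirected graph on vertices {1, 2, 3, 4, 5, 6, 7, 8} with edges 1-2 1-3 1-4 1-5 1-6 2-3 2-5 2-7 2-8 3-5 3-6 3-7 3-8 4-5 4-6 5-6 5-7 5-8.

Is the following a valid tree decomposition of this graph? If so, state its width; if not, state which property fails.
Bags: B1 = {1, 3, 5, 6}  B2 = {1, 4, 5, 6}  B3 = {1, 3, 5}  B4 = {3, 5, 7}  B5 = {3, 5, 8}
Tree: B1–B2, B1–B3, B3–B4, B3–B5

A tree decomposition must satisfy three properties: every vertex lies in some bag; for every edge, both endpoints lie together in some bag; and for every vertex, the bags containing it form a connected subtree. Here vertex 2 appears in no bag, so the decomposition is invalid.

No — vertex 2 appears in no bag.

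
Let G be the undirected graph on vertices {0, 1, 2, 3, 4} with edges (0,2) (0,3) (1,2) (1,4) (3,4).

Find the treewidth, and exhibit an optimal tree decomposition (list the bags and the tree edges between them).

Every bag has size at most 3, so the width is 3 − 1 = 2 and tw(G) ≤ 2. The edges 2–0–3–4–1–2 form a cycle, so G is not a tree and its treewidth is at least 2. The upper and lower bounds meet at 2, so that is the treewidth.

Treewidth 2.
One such decomposition:
Bags: B1 = {0, 2, 3}  B2 = {2, 3, 4}  B3 = {1, 2, 4}
Tree: B1–B2, B2–B3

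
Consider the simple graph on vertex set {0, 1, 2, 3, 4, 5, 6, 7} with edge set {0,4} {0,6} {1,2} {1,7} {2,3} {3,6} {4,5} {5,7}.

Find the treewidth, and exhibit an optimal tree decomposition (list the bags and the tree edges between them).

Every bag has size at most 3, so the width is 3 − 1 = 2 and tw(G) ≤ 2. The edges 2–1–7–5–4–0–6–3–2 form a cycle, so G is not a tree and its treewidth is at least 2. Hence tw(G) = 2 exactly.

Treewidth 2.
Bags: B1 = {1, 2, 7}  B2 = {2, 5, 7}  B3 = {2, 4, 5}  B4 = {0, 2, 4}  B5 = {0, 2, 6}  B6 = {2, 3, 6}
Tree: B1–B2, B2–B3, B3–B4, B4–B5, B5–B6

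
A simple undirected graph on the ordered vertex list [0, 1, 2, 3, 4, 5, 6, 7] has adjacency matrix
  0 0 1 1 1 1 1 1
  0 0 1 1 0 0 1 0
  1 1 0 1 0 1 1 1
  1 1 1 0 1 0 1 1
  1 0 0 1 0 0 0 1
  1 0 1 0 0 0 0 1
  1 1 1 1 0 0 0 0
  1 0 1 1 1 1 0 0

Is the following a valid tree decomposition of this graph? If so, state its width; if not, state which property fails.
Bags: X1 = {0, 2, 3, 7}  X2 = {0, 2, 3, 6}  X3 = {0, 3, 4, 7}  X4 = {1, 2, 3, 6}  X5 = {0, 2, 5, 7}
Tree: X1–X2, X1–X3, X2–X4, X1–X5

Checking the three conditions: (i) the bags cover all of {0, 1, 2, 3, 4, 5, 6, 7}; (ii) for each edge, some bag contains both endpoints; (iii) the bags containing any fixed vertex form a subtree. All hold, so the decomposition is valid with width 4 − 1 = 3.

Yes; width 3.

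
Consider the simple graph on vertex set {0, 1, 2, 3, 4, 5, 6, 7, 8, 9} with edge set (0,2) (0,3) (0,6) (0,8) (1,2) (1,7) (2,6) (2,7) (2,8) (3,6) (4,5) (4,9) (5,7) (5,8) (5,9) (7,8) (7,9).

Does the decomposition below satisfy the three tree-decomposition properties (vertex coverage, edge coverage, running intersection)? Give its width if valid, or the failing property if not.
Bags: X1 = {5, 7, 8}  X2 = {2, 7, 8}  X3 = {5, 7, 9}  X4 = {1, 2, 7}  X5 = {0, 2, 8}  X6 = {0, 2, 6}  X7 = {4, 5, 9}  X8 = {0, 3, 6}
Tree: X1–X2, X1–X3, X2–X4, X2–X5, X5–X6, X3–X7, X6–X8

Yes; width 2.

Checking the three conditions: (i) the bags cover all of {0, 1, 2, 3, 4, 5, 6, 7, 8, 9}; (ii) for each edge, some bag contains both endpoints; (iii) the bags containing any fixed vertex form a subtree. All hold, so the decomposition is valid with width 3 − 1 = 2.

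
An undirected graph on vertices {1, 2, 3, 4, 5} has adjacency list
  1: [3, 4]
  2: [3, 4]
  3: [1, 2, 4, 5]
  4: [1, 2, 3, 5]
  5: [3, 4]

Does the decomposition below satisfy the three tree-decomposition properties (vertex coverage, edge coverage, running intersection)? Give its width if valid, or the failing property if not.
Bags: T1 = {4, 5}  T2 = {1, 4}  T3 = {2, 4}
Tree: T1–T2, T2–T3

A tree decomposition must satisfy three properties: every vertex lies in some bag; for every edge, both endpoints lie together in some bag; and for every vertex, the bags containing it form a connected subtree. Here vertex 3 appears in no bag, so the decomposition is invalid.

No — vertex 3 appears in no bag.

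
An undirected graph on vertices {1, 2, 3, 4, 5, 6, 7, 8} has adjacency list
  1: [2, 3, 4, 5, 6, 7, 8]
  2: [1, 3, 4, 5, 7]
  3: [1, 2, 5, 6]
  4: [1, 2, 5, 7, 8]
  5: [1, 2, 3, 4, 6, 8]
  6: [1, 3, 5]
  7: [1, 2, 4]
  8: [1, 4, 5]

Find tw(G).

A width-3 tree decomposition is:
Bags: B1 = {1, 2, 3, 5}  B2 = {1, 2, 4, 5}  B3 = {1, 4, 5, 8}  B4 = {1, 3, 5, 6}  B5 = {1, 2, 4, 7}
Tree: B1–B2, B2–B3, B1–B4, B2–B5
The largest bag has 4 vertices, giving width 3; this decomposition certifies tw(G) ≤ 3. For the lower bound, the 4 vertices {1, 4, 5, 8} are pairwise adjacent, and any tree decomposition puts a clique entirely inside one bag — forcing width ≥ 3. Therefore the treewidth is 3.

3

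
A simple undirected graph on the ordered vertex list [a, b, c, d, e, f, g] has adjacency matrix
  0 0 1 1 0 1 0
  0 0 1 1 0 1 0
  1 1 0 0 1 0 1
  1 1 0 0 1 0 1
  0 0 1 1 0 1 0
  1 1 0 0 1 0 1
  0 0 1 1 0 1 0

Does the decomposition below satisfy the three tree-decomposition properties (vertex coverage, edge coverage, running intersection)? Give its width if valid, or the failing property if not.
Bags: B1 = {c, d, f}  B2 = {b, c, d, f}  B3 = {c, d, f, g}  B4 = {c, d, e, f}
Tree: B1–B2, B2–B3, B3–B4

A tree decomposition must satisfy three properties: every vertex lies in some bag; for every edge, both endpoints lie together in some bag; and for every vertex, the bags containing it form a connected subtree. Here vertex a appears in no bag, so the decomposition is invalid.

No — vertex a appears in no bag.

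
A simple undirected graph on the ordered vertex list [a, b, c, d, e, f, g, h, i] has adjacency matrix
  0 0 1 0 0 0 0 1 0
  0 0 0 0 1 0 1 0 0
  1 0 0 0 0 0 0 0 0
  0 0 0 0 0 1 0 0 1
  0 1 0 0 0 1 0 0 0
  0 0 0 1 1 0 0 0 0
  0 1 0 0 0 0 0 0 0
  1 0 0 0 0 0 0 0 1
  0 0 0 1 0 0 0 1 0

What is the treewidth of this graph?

A width-1 tree decomposition is:
Bags: B1 = {a, c}  B2 = {a, h}  B3 = {h, i}  B4 = {d, i}  B5 = {d, f}  B6 = {e, f}  B7 = {b, e}  B8 = {b, g}
Tree: B1–B2, B2–B3, B3–B4, B4–B5, B5–B6, B6–B7, B7–B8
The largest bag has 2 vertices, giving width 1; this decomposition certifies tw(G) ≤ 1. Any graph with an edge has treewidth ≥ 1, and G has the edge c–a. Therefore the treewidth is 1.

1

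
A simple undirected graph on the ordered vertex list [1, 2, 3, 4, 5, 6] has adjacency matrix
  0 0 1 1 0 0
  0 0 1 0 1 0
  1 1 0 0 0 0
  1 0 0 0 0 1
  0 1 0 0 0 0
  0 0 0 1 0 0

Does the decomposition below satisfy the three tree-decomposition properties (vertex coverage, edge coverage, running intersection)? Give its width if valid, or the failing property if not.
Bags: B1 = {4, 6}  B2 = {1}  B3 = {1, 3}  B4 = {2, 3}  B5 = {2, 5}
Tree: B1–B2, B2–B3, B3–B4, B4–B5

No — edge (4,1) lies in no bag.

A tree decomposition must satisfy three properties: every vertex lies in some bag; for every edge, both endpoints lie together in some bag; and for every vertex, the bags containing it form a connected subtree. Here edge (4,1) lies in no bag, so the decomposition is invalid.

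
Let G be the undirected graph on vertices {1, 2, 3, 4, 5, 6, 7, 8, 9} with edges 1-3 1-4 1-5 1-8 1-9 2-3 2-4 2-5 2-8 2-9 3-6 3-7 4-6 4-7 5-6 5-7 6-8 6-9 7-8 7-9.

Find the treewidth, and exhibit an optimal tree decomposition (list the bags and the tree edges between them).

Treewidth 4.
One such decomposition:
Bags: B1 = {1, 2, 6, 7, 9}  B2 = {1, 2, 5, 6, 7}  B3 = {1, 2, 3, 6, 7}  B4 = {1, 2, 6, 7, 8}  B5 = {1, 2, 4, 6, 7}
Tree: B1–B2, B2–B3, B3–B4, B4–B5

Every bag has size at most 5, so the width is 5 − 1 = 4 and tw(G) ≤ 4. For the lower bound: the 5 vertex sets {6,9}, {1,5}, {2,3}, {7}, {8} are disjoint, each induces a connected subgraph, and every pair is joined by at least one edge of G. Contracting each set to a single vertex therefore yields K_{5} as a minor, and since treewidth is minor-monotone, tw(G) ≥ tw(K_{5}) = 4. The upper and lower bounds meet at 4, so that is the treewidth.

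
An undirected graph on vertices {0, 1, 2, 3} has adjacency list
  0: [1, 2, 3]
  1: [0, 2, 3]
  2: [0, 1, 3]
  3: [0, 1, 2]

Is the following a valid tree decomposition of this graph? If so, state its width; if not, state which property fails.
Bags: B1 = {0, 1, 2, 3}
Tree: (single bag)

Checking the three conditions: (i) the bags cover all of {0, 1, 2, 3}; (ii) for each edge, some bag contains both endpoints; (iii) the bags containing any fixed vertex form a subtree. All hold, so the decomposition is valid with width 4 − 1 = 3.

Yes; width 3.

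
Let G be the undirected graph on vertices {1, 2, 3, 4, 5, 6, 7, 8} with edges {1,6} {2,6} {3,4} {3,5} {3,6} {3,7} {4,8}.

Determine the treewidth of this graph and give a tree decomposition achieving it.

The largest bag has 2 vertices, giving width 1; this decomposition certifies tw(G) ≤ 1. Since G has at least one edge (e.g. 6–3), it is not an edgeless graph, so tw(G) ≥ 1. Therefore the treewidth is 1.

Treewidth 1.
Bags: B1 = {3, 6}  B2 = {3, 4}  B3 = {4, 8}  B4 = {1, 6}  B5 = {2, 6}  B6 = {3, 7}  B7 = {3, 5}
Tree: B1–B2, B2–B3, B1–B4, B4–B5, B2–B6, B6–B7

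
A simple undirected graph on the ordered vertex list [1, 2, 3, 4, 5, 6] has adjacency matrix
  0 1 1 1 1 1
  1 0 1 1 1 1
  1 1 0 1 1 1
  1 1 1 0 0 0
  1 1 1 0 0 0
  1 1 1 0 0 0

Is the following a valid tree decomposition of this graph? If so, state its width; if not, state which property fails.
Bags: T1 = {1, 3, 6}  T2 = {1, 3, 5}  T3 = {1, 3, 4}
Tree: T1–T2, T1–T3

No — vertex 2 appears in no bag.

A tree decomposition must satisfy three properties: every vertex lies in some bag; for every edge, both endpoints lie together in some bag; and for every vertex, the bags containing it form a connected subtree. Here vertex 2 appears in no bag, so the decomposition is invalid.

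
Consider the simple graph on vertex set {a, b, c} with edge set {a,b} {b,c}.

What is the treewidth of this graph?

1

A width-1 tree decomposition is:
Bags: B1 = {a, b}  B2 = {b, c}
Tree: B1–B2
Every bag has size at most 2, so the width is 2 − 1 = 1 and tw(G) ≤ 1. Any graph with an edge has treewidth ≥ 1, and G has the edge b–a. Therefore the treewidth is 1.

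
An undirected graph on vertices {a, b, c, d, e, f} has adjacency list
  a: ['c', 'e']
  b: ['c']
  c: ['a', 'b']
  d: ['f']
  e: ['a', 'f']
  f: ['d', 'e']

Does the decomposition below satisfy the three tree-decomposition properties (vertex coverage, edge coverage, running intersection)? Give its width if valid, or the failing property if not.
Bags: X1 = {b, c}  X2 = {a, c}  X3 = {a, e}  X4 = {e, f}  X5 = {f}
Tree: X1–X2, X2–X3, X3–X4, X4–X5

A tree decomposition must satisfy three properties: every vertex lies in some bag; for every edge, both endpoints lie together in some bag; and for every vertex, the bags containing it form a connected subtree. Here vertex d appears in no bag, so the decomposition is invalid.

No — vertex d appears in no bag.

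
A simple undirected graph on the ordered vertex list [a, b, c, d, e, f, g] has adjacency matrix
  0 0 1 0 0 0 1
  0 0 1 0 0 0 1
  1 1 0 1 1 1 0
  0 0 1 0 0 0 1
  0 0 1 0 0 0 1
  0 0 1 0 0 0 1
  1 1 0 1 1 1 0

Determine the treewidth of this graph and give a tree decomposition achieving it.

Each bag holds 3 vertices, so the decomposition has width 2, which upper-bounds the treewidth. Since c–f–g–b–c is a cycle in G, G is not acyclic. Forests are exactly the graphs of treewidth ≤ 1, so tw(G) ≥ 2. Hence tw(G) = 2 exactly.

Treewidth 2.
One optimal decomposition is:
Bags: B1 = {c, f, g}  B2 = {b, c, g}  B3 = {c, d, g}  B4 = {c, e, g}  B5 = {a, c, g}
Tree: B1–B2, B2–B3, B3–B4, B4–B5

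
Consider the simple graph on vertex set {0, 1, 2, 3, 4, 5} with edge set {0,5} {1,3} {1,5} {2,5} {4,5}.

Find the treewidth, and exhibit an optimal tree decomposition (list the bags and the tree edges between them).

Treewidth 1.
One optimal decomposition is:
Bags: B1 = {0, 5}  B2 = {1, 5}  B3 = {1, 3}  B4 = {4, 5}  B5 = {2, 5}
Tree: B1–B2, B2–B3, B1–B4, B1–B5

Every bag has size at most 2, so the width is 2 − 1 = 1 and tw(G) ≤ 1. Any graph with an edge has treewidth ≥ 1, and G has the edge 0–5. The upper and lower bounds meet at 1, so that is the treewidth.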